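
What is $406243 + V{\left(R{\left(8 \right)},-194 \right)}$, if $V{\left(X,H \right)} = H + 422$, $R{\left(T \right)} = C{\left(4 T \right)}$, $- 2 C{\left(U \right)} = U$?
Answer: $406471$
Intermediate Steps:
$C{\left(U \right)} = - \frac{U}{2}$
$R{\left(T \right)} = - 2 T$ ($R{\left(T \right)} = - \frac{4 T}{2} = - 2 T$)
$V{\left(X,H \right)} = 422 + H$
$406243 + V{\left(R{\left(8 \right)},-194 \right)} = 406243 + \left(422 - 194\right) = 406243 + 228 = 406471$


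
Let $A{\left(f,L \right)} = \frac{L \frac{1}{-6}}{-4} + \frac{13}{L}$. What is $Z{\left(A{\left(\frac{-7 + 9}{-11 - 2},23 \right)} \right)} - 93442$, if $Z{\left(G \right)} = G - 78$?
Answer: $- \frac{51622199}{552} \approx -93519.0$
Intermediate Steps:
$A{\left(f,L \right)} = \frac{13}{L} + \frac{L}{24}$ ($A{\left(f,L \right)} = L \left(- \frac{1}{6}\right) \left(- \frac{1}{4}\right) + \frac{13}{L} = - \frac{L}{6} \left(- \frac{1}{4}\right) + \frac{13}{L} = \frac{L}{24} + \frac{13}{L} = \frac{13}{L} + \frac{L}{24}$)
$Z{\left(G \right)} = -78 + G$
$Z{\left(A{\left(\frac{-7 + 9}{-11 - 2},23 \right)} \right)} - 93442 = \left(-78 + \left(\frac{13}{23} + \frac{1}{24} \cdot 23\right)\right) - 93442 = \left(-78 + \left(13 \cdot \frac{1}{23} + \frac{23}{24}\right)\right) - 93442 = \left(-78 + \left(\frac{13}{23} + \frac{23}{24}\right)\right) - 93442 = \left(-78 + \frac{841}{552}\right) - 93442 = - \frac{42215}{552} - 93442 = - \frac{51622199}{552}$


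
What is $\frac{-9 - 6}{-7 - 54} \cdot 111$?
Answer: $\frac{1665}{61} \approx 27.295$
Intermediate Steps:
$\frac{-9 - 6}{-7 - 54} \cdot 111 = - \frac{15}{-61} \cdot 111 = \left(-15\right) \left(- \frac{1}{61}\right) 111 = \frac{15}{61} \cdot 111 = \frac{1665}{61}$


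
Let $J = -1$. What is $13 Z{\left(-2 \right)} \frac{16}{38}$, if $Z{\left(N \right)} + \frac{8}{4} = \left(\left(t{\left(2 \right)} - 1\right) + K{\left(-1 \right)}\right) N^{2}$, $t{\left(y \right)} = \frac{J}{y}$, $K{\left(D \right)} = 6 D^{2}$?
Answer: $\frac{1664}{19} \approx 87.579$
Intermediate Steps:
$t{\left(y \right)} = - \frac{1}{y}$
$Z{\left(N \right)} = -2 + \frac{9 N^{2}}{2}$ ($Z{\left(N \right)} = -2 + \left(\left(- \frac{1}{2} - 1\right) + 6 \left(-1\right)^{2}\right) N^{2} = -2 + \left(\left(\left(-1\right) \frac{1}{2} - 1\right) + 6 \cdot 1\right) N^{2} = -2 + \left(\left(- \frac{1}{2} - 1\right) + 6\right) N^{2} = -2 + \left(- \frac{3}{2} + 6\right) N^{2} = -2 + \frac{9 N^{2}}{2}$)
$13 Z{\left(-2 \right)} \frac{16}{38} = 13 \left(-2 + \frac{9 \left(-2\right)^{2}}{2}\right) \frac{16}{38} = 13 \left(-2 + \frac{9}{2} \cdot 4\right) 16 \cdot \frac{1}{38} = 13 \left(-2 + 18\right) \frac{8}{19} = 13 \cdot 16 \cdot \frac{8}{19} = 208 \cdot \frac{8}{19} = \frac{1664}{19}$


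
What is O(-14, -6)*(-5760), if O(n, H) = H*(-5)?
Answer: -172800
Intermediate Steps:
O(n, H) = -5*H
O(-14, -6)*(-5760) = -5*(-6)*(-5760) = 30*(-5760) = -172800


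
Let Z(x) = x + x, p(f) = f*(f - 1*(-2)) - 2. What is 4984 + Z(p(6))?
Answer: 5076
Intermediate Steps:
p(f) = -2 + f*(2 + f) (p(f) = f*(f + 2) - 2 = f*(2 + f) - 2 = -2 + f*(2 + f))
Z(x) = 2*x
4984 + Z(p(6)) = 4984 + 2*(-2 + 6² + 2*6) = 4984 + 2*(-2 + 36 + 12) = 4984 + 2*46 = 4984 + 92 = 5076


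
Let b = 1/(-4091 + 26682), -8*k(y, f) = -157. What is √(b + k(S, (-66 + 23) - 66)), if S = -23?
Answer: √160251291690/90364 ≈ 4.4300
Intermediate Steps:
k(y, f) = 157/8 (k(y, f) = -⅛*(-157) = 157/8)
b = 1/22591 ≈ 4.4265e-5
√(b + k(S, (-66 + 23) - 66)) = √(1/22591 + 157/8) = √(3546795/180728) = √160251291690/90364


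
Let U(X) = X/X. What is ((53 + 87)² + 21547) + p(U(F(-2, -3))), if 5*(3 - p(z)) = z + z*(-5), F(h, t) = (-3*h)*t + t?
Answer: 205754/5 ≈ 41151.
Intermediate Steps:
F(h, t) = t - 3*h*t (F(h, t) = -3*h*t + t = t - 3*h*t)
U(X) = 1
p(z) = 3 + 4*z/5 (p(z) = 3 - (z + z*(-5))/5 = 3 - (z - 5*z)/5 = 3 - (-4)*z/5 = 3 + 4*z/5)
((53 + 87)² + 21547) + p(U(F(-2, -3))) = ((53 + 87)² + 21547) + (3 + (⅘)*1) = (140² + 21547) + (3 + ⅘) = (19600 + 21547) + 19/5 = 41147 + 19/5 = 205754/5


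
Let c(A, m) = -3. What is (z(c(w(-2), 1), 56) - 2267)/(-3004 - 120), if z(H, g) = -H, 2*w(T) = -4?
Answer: 566/781 ≈ 0.72471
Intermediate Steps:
w(T) = -2 (w(T) = (½)*(-4) = -2)
(z(c(w(-2), 1), 56) - 2267)/(-3004 - 120) = (-1*(-3) - 2267)/(-3004 - 120) = (3 - 2267)/(-3124) = -2264*(-1/3124) = 566/781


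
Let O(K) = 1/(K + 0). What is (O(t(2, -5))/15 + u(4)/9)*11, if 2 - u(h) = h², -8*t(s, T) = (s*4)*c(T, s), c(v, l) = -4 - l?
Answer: -1529/90 ≈ -16.989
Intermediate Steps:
t(s, T) = -s*(-4 - s)/2 (t(s, T) = -s*4*(-4 - s)/8 = -4*s*(-4 - s)/8 = -s*(-4 - s)/2)
O(K) = 1/K
u(h) = 2 - h²
(O(t(2, -5))/15 + u(4)/9)*11 = (1/(((½)*2*(4 + 2))*15) + (2 - 1*4²)/9)*11 = ((1/15)/((½)*2*6) + (2 - 1*16)*(⅑))*11 = ((1/15)/6 + (2 - 16)*(⅑))*11 = ((⅙)*(1/15) - 14*⅑)*11 = (1/90 - 14/9)*11 = -139/90*11 = -1529/90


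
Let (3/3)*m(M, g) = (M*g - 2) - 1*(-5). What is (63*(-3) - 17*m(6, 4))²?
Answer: 419904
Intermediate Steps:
m(M, g) = 3 + M*g (m(M, g) = (M*g - 2) - 1*(-5) = (-2 + M*g) + 5 = 3 + M*g)
(63*(-3) - 17*m(6, 4))² = (63*(-3) - 17*(3 + 6*4))² = (-189 - 17*(3 + 24))² = (-189 - 17*27)² = (-189 - 459)² = (-648)² = 419904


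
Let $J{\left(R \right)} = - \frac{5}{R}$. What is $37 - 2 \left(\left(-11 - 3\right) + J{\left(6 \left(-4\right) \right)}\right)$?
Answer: $\frac{775}{12} \approx 64.583$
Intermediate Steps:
$37 - 2 \left(\left(-11 - 3\right) + J{\left(6 \left(-4\right) \right)}\right) = 37 - 2 \left(\left(-11 - 3\right) - \frac{5}{6 \left(-4\right)}\right) = 37 - 2 \left(-14 - \frac{5}{-24}\right) = 37 - 2 \left(-14 - - \frac{5}{24}\right) = 37 - 2 \left(-14 + \frac{5}{24}\right) = 37 - - \frac{331}{12} = 37 + \frac{331}{12} = \frac{775}{12}$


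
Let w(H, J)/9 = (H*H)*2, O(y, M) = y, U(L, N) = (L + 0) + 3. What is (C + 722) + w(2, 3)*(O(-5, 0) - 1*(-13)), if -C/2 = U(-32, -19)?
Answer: 1356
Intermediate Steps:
U(L, N) = 3 + L (U(L, N) = L + 3 = 3 + L)
C = 58 (C = -2*(3 - 32) = -2*(-29) = 58)
w(H, J) = 18*H² (w(H, J) = 9*((H*H)*2) = 9*(H²*2) = 9*(2*H²) = 18*H²)
(C + 722) + w(2, 3)*(O(-5, 0) - 1*(-13)) = (58 + 722) + (18*2²)*(-5 - 1*(-13)) = 780 + (18*4)*(-5 + 13) = 780 + 72*8 = 780 + 576 = 1356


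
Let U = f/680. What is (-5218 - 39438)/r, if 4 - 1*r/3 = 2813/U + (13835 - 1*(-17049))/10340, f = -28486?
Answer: -1644151529680/7528944351 ≈ -218.38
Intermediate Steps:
U = -14243/340 (U = -28486/680 = -28486*1/680 = -14243/340 ≈ -41.891)
r = 7528944351/36818155 (r = 12 - 3*(2813/(-14243/340) + (13835 - 1*(-17049))/10340) = 12 - 3*(2813*(-340/14243) + (13835 + 17049)*(1/10340)) = 12 - 3*(-956420/14243 + 30884*(1/10340)) = 12 - 3*(-956420/14243 + 7721/2585) = 12 - 3*(-2362375497/36818155) = 12 + 7087126491/36818155 = 7528944351/36818155 ≈ 204.49)
(-5218 - 39438)/r = (-5218 - 39438)/(7528944351/36818155) = -44656*36818155/7528944351 = -1644151529680/7528944351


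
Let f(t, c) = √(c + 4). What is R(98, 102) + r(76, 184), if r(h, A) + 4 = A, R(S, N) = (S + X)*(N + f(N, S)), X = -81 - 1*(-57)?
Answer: 7728 + 74*√102 ≈ 8475.4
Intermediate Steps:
X = -24 (X = -81 + 57 = -24)
f(t, c) = √(4 + c)
R(S, N) = (-24 + S)*(N + √(4 + S)) (R(S, N) = (S - 24)*(N + √(4 + S)) = (-24 + S)*(N + √(4 + S)))
r(h, A) = -4 + A
R(98, 102) + r(76, 184) = (-24*102 - 24*√(4 + 98) + 102*98 + 98*√(4 + 98)) + (-4 + 184) = (-2448 - 24*√102 + 9996 + 98*√102) + 180 = (7548 + 74*√102) + 180 = 7728 + 74*√102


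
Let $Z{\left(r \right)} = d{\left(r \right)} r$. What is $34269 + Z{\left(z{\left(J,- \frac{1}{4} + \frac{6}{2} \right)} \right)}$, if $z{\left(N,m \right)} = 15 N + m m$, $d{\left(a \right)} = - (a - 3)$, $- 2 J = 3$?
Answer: $\frac{8704271}{256} \approx 34001.0$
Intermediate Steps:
$J = - \frac{3}{2}$ ($J = \left(- \frac{1}{2}\right) 3 = - \frac{3}{2} \approx -1.5$)
$d{\left(a \right)} = 3 - a$ ($d{\left(a \right)} = - (-3 + a) = 3 - a$)
$z{\left(N,m \right)} = m^{2} + 15 N$ ($z{\left(N,m \right)} = 15 N + m^{2} = m^{2} + 15 N$)
$Z{\left(r \right)} = r \left(3 - r\right)$ ($Z{\left(r \right)} = \left(3 - r\right) r = r \left(3 - r\right)$)
$34269 + Z{\left(z{\left(J,- \frac{1}{4} + \frac{6}{2} \right)} \right)} = 34269 + \left(\left(- \frac{1}{4} + \frac{6}{2}\right)^{2} + 15 \left(- \frac{3}{2}\right)\right) \left(3 - \left(\left(- \frac{1}{4} + \frac{6}{2}\right)^{2} + 15 \left(- \frac{3}{2}\right)\right)\right) = 34269 + \left(\left(\left(-1\right) \frac{1}{4} + 6 \cdot \frac{1}{2}\right)^{2} - \frac{45}{2}\right) \left(3 - \left(\left(\left(-1\right) \frac{1}{4} + 6 \cdot \frac{1}{2}\right)^{2} - \frac{45}{2}\right)\right) = 34269 + \left(\left(- \frac{1}{4} + 3\right)^{2} - \frac{45}{2}\right) \left(3 - \left(\left(- \frac{1}{4} + 3\right)^{2} - \frac{45}{2}\right)\right) = 34269 + \left(\left(\frac{11}{4}\right)^{2} - \frac{45}{2}\right) \left(3 - \left(\left(\frac{11}{4}\right)^{2} - \frac{45}{2}\right)\right) = 34269 + \left(\frac{121}{16} - \frac{45}{2}\right) \left(3 - \left(\frac{121}{16} - \frac{45}{2}\right)\right) = 34269 - \frac{239 \left(3 - - \frac{239}{16}\right)}{16} = 34269 - \frac{239 \left(3 + \frac{239}{16}\right)}{16} = 34269 - \frac{68593}{256} = \frac{8704271}{256}$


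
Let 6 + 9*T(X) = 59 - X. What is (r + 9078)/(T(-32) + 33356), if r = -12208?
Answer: -28170/300289 ≈ -0.093810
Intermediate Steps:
T(X) = 53/9 - X/9 (T(X) = -⅔ + (59 - X)/9 = -⅔ + (59/9 - X/9) = 53/9 - X/9)
(r + 9078)/(T(-32) + 33356) = (-12208 + 9078)/((53/9 - ⅑*(-32)) + 33356) = -3130/((53/9 + 32/9) + 33356) = -3130/(85/9 + 33356) = -3130/300289/9 = -3130*9/300289 = -28170/300289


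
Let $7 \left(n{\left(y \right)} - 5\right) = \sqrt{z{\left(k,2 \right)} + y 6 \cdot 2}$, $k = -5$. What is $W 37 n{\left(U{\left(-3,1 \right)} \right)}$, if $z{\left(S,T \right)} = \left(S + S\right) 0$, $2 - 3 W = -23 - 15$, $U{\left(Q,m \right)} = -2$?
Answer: $\frac{7400}{3} + \frac{2960 i \sqrt{6}}{21} \approx 2466.7 + 345.26 i$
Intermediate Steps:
$W = \frac{40}{3}$ ($W = \frac{2}{3} - \frac{-23 - 15}{3} = \frac{2}{3} - - \frac{38}{3} = \frac{2}{3} + \frac{38}{3} = \frac{40}{3} \approx 13.333$)
$z{\left(S,T \right)} = 0$ ($z{\left(S,T \right)} = 2 S 0 = 0$)
$n{\left(y \right)} = 5 + \frac{2 \sqrt{3} \sqrt{y}}{7}$ ($n{\left(y \right)} = 5 + \frac{\sqrt{0 + y 6 \cdot 2}}{7} = 5 + \frac{\sqrt{0 + 6 y 2}}{7} = 5 + \frac{\sqrt{0 + 12 y}}{7} = 5 + \frac{\sqrt{12 y}}{7} = 5 + \frac{2 \sqrt{3} \sqrt{y}}{7}$)
$W 37 n{\left(U{\left(-3,1 \right)} \right)} = \frac{40}{3} \cdot 37 \left(5 + \frac{2 \sqrt{3} \sqrt{-2}}{7}\right) = \frac{1480 \left(5 + \frac{2 \sqrt{3} i \sqrt{2}}{7}\right)}{3} = \frac{1480 \left(5 + \frac{2 i \sqrt{6}}{7}\right)}{3} = \frac{7400}{3} + \frac{2960 i \sqrt{6}}{21}$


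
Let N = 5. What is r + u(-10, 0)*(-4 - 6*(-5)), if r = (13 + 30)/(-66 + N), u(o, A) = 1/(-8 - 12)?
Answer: -1223/610 ≈ -2.0049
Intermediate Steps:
u(o, A) = -1/20 (u(o, A) = 1/(-20) = -1/20)
r = -43/61 (r = (13 + 30)/(-66 + 5) = 43/(-61) = 43*(-1/61) = -43/61 ≈ -0.70492)
r + u(-10, 0)*(-4 - 6*(-5)) = -43/61 - (-4 - 6*(-5))/20 = -43/61 - (-4 + 30)/20 = -43/61 - 1/20*26 = -43/61 - 13/10 = -1223/610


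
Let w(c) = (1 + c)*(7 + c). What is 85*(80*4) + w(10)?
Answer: 27387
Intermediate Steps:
85*(80*4) + w(10) = 85*(80*4) + (7 + 10**2 + 8*10) = 85*320 + (7 + 100 + 80) = 27200 + 187 = 27387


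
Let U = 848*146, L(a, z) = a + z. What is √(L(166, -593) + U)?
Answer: 3*√13709 ≈ 351.26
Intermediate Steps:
U = 123808
√(L(166, -593) + U) = √((166 - 593) + 123808) = √(-427 + 123808) = √123381 = 3*√13709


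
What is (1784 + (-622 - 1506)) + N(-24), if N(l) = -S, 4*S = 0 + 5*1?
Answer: -1381/4 ≈ -345.25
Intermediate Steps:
S = 5/4 (S = (0 + 5*1)/4 = (0 + 5)/4 = (¼)*5 = 5/4 ≈ 1.2500)
N(l) = -5/4 (N(l) = -1*5/4 = -5/4)
(1784 + (-622 - 1506)) + N(-24) = (1784 + (-622 - 1506)) - 5/4 = (1784 - 2128) - 5/4 = -344 - 5/4 = -1381/4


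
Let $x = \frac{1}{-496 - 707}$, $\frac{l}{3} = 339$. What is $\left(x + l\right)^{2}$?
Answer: $\frac{1496829902500}{1447209} \approx 1.0343 \cdot 10^{6}$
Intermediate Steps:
$l = 1017$ ($l = 3 \cdot 339 = 1017$)
$x = - \frac{1}{1203}$ ($x = \frac{1}{-496 - 707} = \frac{1}{-1203} = - \frac{1}{1203} \approx -0.00083125$)
$\left(x + l\right)^{2} = \left(- \frac{1}{1203} + 1017\right)^{2} = \left(\frac{1223450}{1203}\right)^{2} = \frac{1496829902500}{1447209}$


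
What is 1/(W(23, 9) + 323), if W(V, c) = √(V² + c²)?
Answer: 323/103719 - √610/103719 ≈ 0.0028761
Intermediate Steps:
1/(W(23, 9) + 323) = 1/(√(23² + 9²) + 323) = 1/(√(529 + 81) + 323) = 1/(√610 + 323) = 1/(323 + √610)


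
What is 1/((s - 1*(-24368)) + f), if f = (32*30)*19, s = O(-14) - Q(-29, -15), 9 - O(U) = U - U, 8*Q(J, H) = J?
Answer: 8/340965 ≈ 2.3463e-5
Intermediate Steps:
Q(J, H) = J/8
O(U) = 9 (O(U) = 9 - (U - U) = 9 - 1*0 = 9 + 0 = 9)
s = 101/8 (s = 9 - (-29)/8 = 9 - 1*(-29/8) = 9 + 29/8 = 101/8 ≈ 12.625)
f = 18240 (f = 960*19 = 18240)
1/((s - 1*(-24368)) + f) = 1/((101/8 - 1*(-24368)) + 18240) = 1/((101/8 + 24368) + 18240) = 1/(195045/8 + 18240) = 1/(340965/8) = 8/340965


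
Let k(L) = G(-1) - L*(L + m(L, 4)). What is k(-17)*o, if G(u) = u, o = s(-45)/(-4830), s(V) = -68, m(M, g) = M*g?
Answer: -16388/805 ≈ -20.358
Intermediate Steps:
o = 34/2415 (o = -68/(-4830) = -68*(-1/4830) = 34/2415 ≈ 0.014079)
k(L) = -1 - 5*L² (k(L) = -1 - L*(L + L*4) = -1 - L*(L + 4*L) = -1 - L*5*L = -1 - 5*L²)
k(-17)*o = (-1 - 5*(-17)²)*(34/2415) = (-1 - 5*289)*(34/2415) = (-1 - 1445)*(34/2415) = -1446*34/2415 = -16388/805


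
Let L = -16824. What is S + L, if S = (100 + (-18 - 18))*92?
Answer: -10936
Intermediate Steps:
S = 5888 (S = (100 - 36)*92 = 64*92 = 5888)
S + L = 5888 - 16824 = -10936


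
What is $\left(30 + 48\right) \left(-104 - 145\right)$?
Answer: $-19422$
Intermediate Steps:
$\left(30 + 48\right) \left(-104 - 145\right) = 78 \left(-249\right) = -19422$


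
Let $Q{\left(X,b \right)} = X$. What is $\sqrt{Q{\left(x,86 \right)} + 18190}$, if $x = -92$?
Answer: $\sqrt{18098} \approx 134.53$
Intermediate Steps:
$\sqrt{Q{\left(x,86 \right)} + 18190} = \sqrt{-92 + 18190} = \sqrt{18098}$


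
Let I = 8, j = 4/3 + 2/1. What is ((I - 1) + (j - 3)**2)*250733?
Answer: 16046912/9 ≈ 1.7830e+6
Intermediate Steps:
j = 10/3 (j = 4*(1/3) + 2*1 = 4/3 + 2 = 10/3 ≈ 3.3333)
((I - 1) + (j - 3)**2)*250733 = ((8 - 1) + (10/3 - 3)**2)*250733 = (7 + (1/3)**2)*250733 = (7 + 1/9)*250733 = (64/9)*250733 = 16046912/9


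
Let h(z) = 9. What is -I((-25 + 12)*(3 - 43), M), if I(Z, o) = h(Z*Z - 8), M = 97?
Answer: -9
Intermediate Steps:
I(Z, o) = 9
-I((-25 + 12)*(3 - 43), M) = -1*9 = -9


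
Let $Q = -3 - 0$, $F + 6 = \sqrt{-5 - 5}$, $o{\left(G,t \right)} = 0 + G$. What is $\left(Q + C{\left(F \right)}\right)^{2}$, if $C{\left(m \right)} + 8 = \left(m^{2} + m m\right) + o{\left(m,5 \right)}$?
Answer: $-4065 - 1610 i \sqrt{10} \approx -4065.0 - 5091.3 i$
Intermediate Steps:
$o{\left(G,t \right)} = G$
$F = -6 + i \sqrt{10}$ ($F = -6 + \sqrt{-5 - 5} = -6 + \sqrt{-10} = -6 + i \sqrt{10} \approx -6.0 + 3.1623 i$)
$Q = -3$ ($Q = -3 + 0 = -3$)
$C{\left(m \right)} = -8 + m + 2 m^{2}$ ($C{\left(m \right)} = -8 + \left(\left(m^{2} + m m\right) + m\right) = -8 + \left(\left(m^{2} + m^{2}\right) + m\right) = -8 + \left(2 m^{2} + m\right) = -8 + \left(m + 2 m^{2}\right) = -8 + m + 2 m^{2}$)
$\left(Q + C{\left(F \right)}\right)^{2} = \left(-3 - \left(14 - 2 \left(-6 + i \sqrt{10}\right)^{2} - i \sqrt{10}\right)\right)^{2} = \left(-3 + \left(-14 + 2 \left(-6 + i \sqrt{10}\right)^{2} + i \sqrt{10}\right)\right)^{2} = \left(-17 + 2 \left(-6 + i \sqrt{10}\right)^{2} + i \sqrt{10}\right)^{2}$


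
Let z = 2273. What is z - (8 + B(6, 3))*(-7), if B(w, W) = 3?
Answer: 2350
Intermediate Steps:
z - (8 + B(6, 3))*(-7) = 2273 - (8 + 3)*(-7) = 2273 - 11*(-7) = 2273 - 1*(-77) = 2273 + 77 = 2350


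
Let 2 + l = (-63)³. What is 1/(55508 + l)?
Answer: -1/194541 ≈ -5.1403e-6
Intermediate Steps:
l = -250049 (l = -2 + (-63)³ = -2 - 250047 = -250049)
1/(55508 + l) = 1/(55508 - 250049) = 1/(-194541) = -1/194541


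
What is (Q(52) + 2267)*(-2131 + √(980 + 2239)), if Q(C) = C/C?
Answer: -4833108 + 2268*√3219 ≈ -4.7044e+6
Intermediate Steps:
Q(C) = 1
(Q(52) + 2267)*(-2131 + √(980 + 2239)) = (1 + 2267)*(-2131 + √(980 + 2239)) = 2268*(-2131 + √3219) = -4833108 + 2268*√3219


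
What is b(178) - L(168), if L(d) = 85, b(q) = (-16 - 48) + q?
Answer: 29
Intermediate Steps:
b(q) = -64 + q
b(178) - L(168) = (-64 + 178) - 1*85 = 114 - 85 = 29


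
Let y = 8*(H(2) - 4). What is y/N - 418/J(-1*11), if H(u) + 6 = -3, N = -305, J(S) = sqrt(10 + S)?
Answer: 104/305 + 418*I ≈ 0.34098 + 418.0*I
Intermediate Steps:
H(u) = -9 (H(u) = -6 - 3 = -9)
y = -104 (y = 8*(-9 - 4) = 8*(-13) = -104)
y/N - 418/J(-1*11) = -104/(-305) - 418/sqrt(10 - 1*11) = -104*(-1/305) - 418/sqrt(10 - 11) = 104/305 - 418*(-I) = 104/305 - (-418)*I = 104/305 + 418*I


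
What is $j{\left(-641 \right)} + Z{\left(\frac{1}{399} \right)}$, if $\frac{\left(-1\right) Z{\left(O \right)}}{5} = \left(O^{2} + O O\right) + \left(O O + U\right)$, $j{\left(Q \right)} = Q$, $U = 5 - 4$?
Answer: $- \frac{34281287}{53067} \approx -646.0$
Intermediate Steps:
$U = 1$ ($U = 5 - 4 = 1$)
$Z{\left(O \right)} = -5 - 15 O^{2}$ ($Z{\left(O \right)} = - 5 \left(\left(O^{2} + O O\right) + \left(O O + 1\right)\right) = - 5 \left(\left(O^{2} + O^{2}\right) + \left(O^{2} + 1\right)\right) = - 5 \left(2 O^{2} + \left(1 + O^{2}\right)\right) = - 5 \left(1 + 3 O^{2}\right) = -5 - 15 O^{2}$)
$j{\left(-641 \right)} + Z{\left(\frac{1}{399} \right)} = -641 - \left(5 + 15 \left(\frac{1}{399}\right)^{2}\right) = -641 - \left(5 + \frac{15}{159201}\right) = -641 - \frac{265340}{53067} = - \frac{34281287}{53067}$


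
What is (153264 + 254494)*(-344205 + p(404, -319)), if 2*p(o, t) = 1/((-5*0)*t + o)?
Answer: -56702346121681/404 ≈ -1.4035e+11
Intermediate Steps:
p(o, t) = 1/(2*o) (p(o, t) = 1/(2*((-5*0)*t + o)) = 1/(2*(0*t + o)) = 1/(2*(0 + o)) = 1/(2*o))
(153264 + 254494)*(-344205 + p(404, -319)) = (153264 + 254494)*(-344205 + (½)/404) = 407758*(-344205 + (½)*(1/404)) = 407758*(-344205 + 1/808) = 407758*(-278117639/808) = -56702346121681/404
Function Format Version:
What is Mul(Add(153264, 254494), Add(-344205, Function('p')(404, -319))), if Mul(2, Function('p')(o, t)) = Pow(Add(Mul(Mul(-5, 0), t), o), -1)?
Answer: Rational(-56702346121681, 404) ≈ -1.4035e+11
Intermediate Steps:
Function('p')(o, t) = Mul(Rational(1, 2), Pow(o, -1)) (Function('p')(o, t) = Mul(Rational(1, 2), Pow(Add(Mul(Mul(-5, 0), t), o), -1)) = Mul(Rational(1, 2), Pow(Add(Mul(0, t), o), -1)) = Mul(Rational(1, 2), Pow(Add(0, o), -1)) = Mul(Rational(1, 2), Pow(o, -1)))
Mul(Add(153264, 254494), Add(-344205, Function('p')(404, -319))) = Mul(Add(153264, 254494), Add(-344205, Mul(Rational(1, 2), Pow(404, -1)))) = Mul(407758, Add(-344205, Mul(Rational(1, 2), Rational(1, 404)))) = Mul(407758, Add(-344205, Rational(1, 808))) = Mul(407758, Rational(-278117639, 808)) = Rational(-56702346121681, 404)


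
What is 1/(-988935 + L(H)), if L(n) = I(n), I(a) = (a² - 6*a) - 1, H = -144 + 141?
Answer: -1/988909 ≈ -1.0112e-6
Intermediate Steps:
H = -3
I(a) = -1 + a² - 6*a
L(n) = -1 + n² - 6*n
1/(-988935 + L(H)) = 1/(-988935 + (-1 + (-3)² - 6*(-3))) = 1/(-988935 + (-1 + 9 + 18)) = 1/(-988935 + 26) = 1/(-988909) = -1/988909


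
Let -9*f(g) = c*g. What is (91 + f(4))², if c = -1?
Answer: 677329/81 ≈ 8362.1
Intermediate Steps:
f(g) = g/9 (f(g) = -(-1)*g/9 = g/9)
(91 + f(4))² = (91 + (⅑)*4)² = (91 + 4/9)² = (823/9)² = 677329/81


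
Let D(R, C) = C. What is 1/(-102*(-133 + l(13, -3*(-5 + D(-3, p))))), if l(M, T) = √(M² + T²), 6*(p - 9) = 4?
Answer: 133/1767048 + √365/1767048 ≈ 8.6079e-5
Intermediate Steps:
p = 29/3 (p = 9 + (⅙)*4 = 9 + ⅔ = 29/3 ≈ 9.6667)
1/(-102*(-133 + l(13, -3*(-5 + D(-3, p))))) = 1/(-102*(-133 + √(13² + (-3*(-5 + 29/3))²))) = 1/(-102*(-133 + √(169 + (-3*14/3)²))) = 1/(-102*(-133 + √(169 + (-14)²))) = 1/(-102*(-133 + √(169 + 196))) = 1/(-102*(-133 + √365)) = 1/(13566 - 102*√365)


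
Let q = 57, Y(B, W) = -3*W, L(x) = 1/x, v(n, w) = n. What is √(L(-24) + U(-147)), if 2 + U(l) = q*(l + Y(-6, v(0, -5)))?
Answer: 7*I*√24630/12 ≈ 91.548*I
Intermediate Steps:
U(l) = -2 + 57*l (U(l) = -2 + 57*(l - 3*0) = -2 + 57*(l + 0) = -2 + 57*l)
√(L(-24) + U(-147)) = √(1/(-24) + (-2 + 57*(-147))) = √(-1/24 + (-2 - 8379)) = √(-1/24 - 8381) = √(-201145/24) = 7*I*√24630/12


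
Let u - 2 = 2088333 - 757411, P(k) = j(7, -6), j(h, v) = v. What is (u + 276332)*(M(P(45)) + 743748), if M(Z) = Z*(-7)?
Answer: 1195460940240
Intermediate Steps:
P(k) = -6
M(Z) = -7*Z
u = 1330924 (u = 2 + (2088333 - 757411) = 2 + 1330922 = 1330924)
(u + 276332)*(M(P(45)) + 743748) = (1330924 + 276332)*(-7*(-6) + 743748) = 1607256*(42 + 743748) = 1607256*743790 = 1195460940240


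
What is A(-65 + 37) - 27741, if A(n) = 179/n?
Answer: -776927/28 ≈ -27747.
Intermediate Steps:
A(-65 + 37) - 27741 = 179/(-65 + 37) - 27741 = 179/(-28) - 27741 = 179*(-1/28) - 27741 = -179/28 - 27741 = -776927/28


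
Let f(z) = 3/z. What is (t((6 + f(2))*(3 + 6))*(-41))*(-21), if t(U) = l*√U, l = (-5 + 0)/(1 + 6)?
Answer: -1845*√30/2 ≈ -5052.7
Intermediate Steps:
l = -5/7 ≈ -0.71429
t(U) = -5*√U/7
(t((6 + f(2))*(3 + 6))*(-41))*(-21) = (-5*√(3 + 6)*√(6 + 3/2)/7*(-41))*(-21) = (-5*3*√(6 + 3*(½))/7*(-41))*(-21) = (-5*3*√(6 + 3/2)/7*(-41))*(-21) = (-5*3*√30/2/7*(-41))*(-21) = (-15*√30/14*(-41))*(-21) = (615*√30/14)*(-21) = -1845*√30/2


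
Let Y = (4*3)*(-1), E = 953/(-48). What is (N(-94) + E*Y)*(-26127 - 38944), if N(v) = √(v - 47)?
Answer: -62012663/4 - 65071*I*√141 ≈ -1.5503e+7 - 7.7268e+5*I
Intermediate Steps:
E = -953/48 (E = 953*(-1/48) = -953/48 ≈ -19.854)
N(v) = √(-47 + v)
Y = -12 (Y = 12*(-1) = -12)
(N(-94) + E*Y)*(-26127 - 38944) = (√(-47 - 94) - 953/48*(-12))*(-26127 - 38944) = (√(-141) + 953/4)*(-65071) = (I*√141 + 953/4)*(-65071) = (953/4 + I*√141)*(-65071) = -62012663/4 - 65071*I*√141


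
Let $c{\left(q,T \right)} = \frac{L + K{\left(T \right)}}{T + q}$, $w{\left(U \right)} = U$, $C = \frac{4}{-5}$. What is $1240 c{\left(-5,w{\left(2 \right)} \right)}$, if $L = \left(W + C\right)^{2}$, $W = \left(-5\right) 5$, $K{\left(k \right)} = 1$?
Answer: $- \frac{4133168}{15} \approx -2.7554 \cdot 10^{5}$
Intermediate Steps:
$C = - \frac{4}{5}$ ($C = 4 \left(- \frac{1}{5}\right) = - \frac{4}{5} \approx -0.8$)
$W = -25$
$L = \frac{16641}{25}$ ($L = \left(-25 - \frac{4}{5}\right)^{2} = \left(- \frac{129}{5}\right)^{2} = \frac{16641}{25} \approx 665.64$)
$c{\left(q,T \right)} = \frac{16666}{25 \left(T + q\right)}$ ($c{\left(q,T \right)} = \frac{\frac{16641}{25} + 1}{T + q} = \frac{16666}{25 \left(T + q\right)}$)
$1240 c{\left(-5,w{\left(2 \right)} \right)} = 1240 \frac{16666}{25 \left(2 - 5\right)} = 1240 \frac{16666}{25 \left(-3\right)} = 1240 \cdot \frac{16666}{25} \left(- \frac{1}{3}\right) = 1240 \left(- \frac{16666}{75}\right) = - \frac{4133168}{15}$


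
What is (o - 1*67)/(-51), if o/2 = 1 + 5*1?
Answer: 55/51 ≈ 1.0784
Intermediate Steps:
o = 12 (o = 2*(1 + 5*1) = 2*(1 + 5) = 2*6 = 12)
(o - 1*67)/(-51) = (12 - 1*67)/(-51) = (12 - 67)*(-1/51) = -55*(-1/51) = 55/51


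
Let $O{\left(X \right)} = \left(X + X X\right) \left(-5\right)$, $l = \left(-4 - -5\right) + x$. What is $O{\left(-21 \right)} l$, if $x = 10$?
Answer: $-23100$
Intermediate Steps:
$l = 11$ ($l = \left(-4 - -5\right) + 10 = \left(-4 + 5\right) + 10 = 1 + 10 = 11$)
$O{\left(X \right)} = - 5 X - 5 X^{2}$ ($O{\left(X \right)} = \left(X + X^{2}\right) \left(-5\right) = - 5 X - 5 X^{2}$)
$O{\left(-21 \right)} l = \left(-5\right) \left(-21\right) \left(1 - 21\right) 11 = \left(-5\right) \left(-21\right) \left(-20\right) 11 = \left(-2100\right) 11 = -23100$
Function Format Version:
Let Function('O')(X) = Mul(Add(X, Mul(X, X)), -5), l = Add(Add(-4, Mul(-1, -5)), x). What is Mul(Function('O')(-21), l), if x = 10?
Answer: -23100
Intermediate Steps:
l = 11 (l = Add(Add(-4, Mul(-1, -5)), 10) = Add(Add(-4, 5), 10) = Add(1, 10) = 11)
Function('O')(X) = Add(Mul(-5, X), Mul(-5, Pow(X, 2))) (Function('O')(X) = Mul(Add(X, Pow(X, 2)), -5) = Add(Mul(-5, X), Mul(-5, Pow(X, 2))))
Mul(Function('O')(-21), l) = Mul(Mul(-5, -21, Add(1, -21)), 11) = Mul(Mul(-5, -21, -20), 11) = Mul(-2100, 11) = -23100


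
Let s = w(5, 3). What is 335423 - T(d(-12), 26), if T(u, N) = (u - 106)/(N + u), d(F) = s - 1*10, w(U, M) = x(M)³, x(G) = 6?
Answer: 19454509/58 ≈ 3.3542e+5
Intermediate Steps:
w(U, M) = 216 (w(U, M) = 6³ = 216)
s = 216
d(F) = 206 (d(F) = 216 - 1*10 = 216 - 10 = 206)
T(u, N) = (-106 + u)/(N + u)
335423 - T(d(-12), 26) = 335423 - (-106 + 206)/(26 + 206) = 335423 - 100/232 = 335423 - 1*25/58 = 335423 - 25/58 = 19454509/58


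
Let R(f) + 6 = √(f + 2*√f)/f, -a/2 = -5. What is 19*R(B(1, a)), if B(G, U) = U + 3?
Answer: -114 + 19*√(13 + 2*√13)/13 ≈ -107.43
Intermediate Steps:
a = 10 (a = -2*(-5) = 10)
B(G, U) = 3 + U
R(f) = -6 + √(f + 2*√f)/f
19*R(B(1, a)) = 19*(-6 + √((3 + 10) + 2*√(3 + 10))/(3 + 10)) = 19*(-6 + √(13 + 2*√13)/13) = -114 + 19*√(13 + 2*√13)/13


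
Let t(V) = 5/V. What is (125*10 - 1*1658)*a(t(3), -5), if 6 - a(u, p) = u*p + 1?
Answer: -5440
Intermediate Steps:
a(u, p) = 5 - p*u (a(u, p) = 6 - (u*p + 1) = 6 - (p*u + 1) = 6 - (1 + p*u) = 6 + (-1 - p*u) = 5 - p*u)
(125*10 - 1*1658)*a(t(3), -5) = (125*10 - 1*1658)*(5 - 1*(-5)*5/3) = (1250 - 1658)*(5 - 1*(-5)*5*(1/3)) = -408*(5 - 1*(-5)*5/3) = -408*(5 + 25/3) = -408*40/3 = -5440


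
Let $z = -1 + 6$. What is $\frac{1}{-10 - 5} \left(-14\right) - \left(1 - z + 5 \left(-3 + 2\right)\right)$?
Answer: $\frac{149}{15} \approx 9.9333$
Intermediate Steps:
$z = 5$
$\frac{1}{-10 - 5} \left(-14\right) - \left(1 - z + 5 \left(-3 + 2\right)\right) = \frac{1}{-10 - 5} \left(-14\right) + \left(\left(5 - 1\right) - 5 \left(-3 + 2\right)\right) = \frac{1}{-15} \left(-14\right) - \left(-4 + 5 \left(-1\right)\right) = \left(- \frac{1}{15}\right) \left(-14\right) + \left(4 - -5\right) = \frac{14}{15} + \left(4 + 5\right) = \frac{14}{15} + 9 = \frac{149}{15}$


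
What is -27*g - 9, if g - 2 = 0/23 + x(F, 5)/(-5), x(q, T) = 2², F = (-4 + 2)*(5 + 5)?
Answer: -207/5 ≈ -41.400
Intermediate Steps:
F = -20 (F = -2*10 = -20)
x(q, T) = 4
g = 6/5 (g = 2 + (0/23 + 4/(-5)) = 2 + (0*(1/23) + 4*(-⅕)) = 2 + (0 - ⅘) = 2 - ⅘ = 6/5 ≈ 1.2000)
-27*g - 9 = -27*6/5 - 9 = -162/5 - 9 = -207/5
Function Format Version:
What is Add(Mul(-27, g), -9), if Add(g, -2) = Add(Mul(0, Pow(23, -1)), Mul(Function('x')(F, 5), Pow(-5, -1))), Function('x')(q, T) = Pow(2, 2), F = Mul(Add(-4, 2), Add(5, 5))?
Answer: Rational(-207, 5) ≈ -41.400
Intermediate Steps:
F = -20 (F = Mul(-2, 10) = -20)
Function('x')(q, T) = 4
g = Rational(6, 5) (g = Add(2, Add(Mul(0, Pow(23, -1)), Mul(4, Pow(-5, -1)))) = Add(2, Add(Mul(0, Rational(1, 23)), Mul(4, Rational(-1, 5)))) = Add(2, Add(0, Rational(-4, 5))) = Add(2, Rational(-4, 5)) = Rational(6, 5) ≈ 1.2000)
Add(Mul(-27, g), -9) = Add(Mul(-27, Rational(6, 5)), -9) = Add(Rational(-162, 5), -9) = Rational(-207, 5)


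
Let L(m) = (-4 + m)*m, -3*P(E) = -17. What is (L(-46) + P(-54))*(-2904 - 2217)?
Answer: -11807319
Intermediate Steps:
P(E) = 17/3 (P(E) = -1/3*(-17) = 17/3)
L(m) = m*(-4 + m)
(L(-46) + P(-54))*(-2904 - 2217) = (-46*(-4 - 46) + 17/3)*(-2904 - 2217) = (-46*(-50) + 17/3)*(-5121) = (2300 + 17/3)*(-5121) = (6917/3)*(-5121) = -11807319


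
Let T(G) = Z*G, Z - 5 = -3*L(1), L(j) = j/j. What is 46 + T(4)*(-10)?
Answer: -34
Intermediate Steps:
L(j) = 1
Z = 2 (Z = 5 - 3*1 = 5 - 3 = 2)
T(G) = 2*G
46 + T(4)*(-10) = 46 + (2*4)*(-10) = 46 + 8*(-10) = 46 - 80 = -34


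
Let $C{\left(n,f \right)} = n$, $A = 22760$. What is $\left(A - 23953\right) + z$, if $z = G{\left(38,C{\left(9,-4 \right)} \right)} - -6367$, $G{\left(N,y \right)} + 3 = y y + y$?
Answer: $5261$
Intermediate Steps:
$G{\left(N,y \right)} = -3 + y + y^{2}$ ($G{\left(N,y \right)} = -3 + \left(y y + y\right) = -3 + \left(y^{2} + y\right) = -3 + \left(y + y^{2}\right) = -3 + y + y^{2}$)
$z = 6454$ ($z = \left(-3 + 9 + 9^{2}\right) - -6367 = \left(-3 + 9 + 81\right) + 6367 = 87 + 6367 = 6454$)
$\left(A - 23953\right) + z = \left(22760 - 23953\right) + 6454 = -1193 + 6454 = 5261$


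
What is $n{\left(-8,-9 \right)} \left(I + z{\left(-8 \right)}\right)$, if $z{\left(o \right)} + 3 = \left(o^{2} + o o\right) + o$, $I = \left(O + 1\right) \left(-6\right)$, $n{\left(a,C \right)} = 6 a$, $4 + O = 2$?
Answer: $-5904$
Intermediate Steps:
$O = -2$ ($O = -4 + 2 = -2$)
$I = 6$ ($I = \left(-2 + 1\right) \left(-6\right) = \left(-1\right) \left(-6\right) = 6$)
$z{\left(o \right)} = -3 + o + 2 o^{2}$ ($z{\left(o \right)} = -3 + \left(\left(o^{2} + o o\right) + o\right) = -3 + \left(\left(o^{2} + o^{2}\right) + o\right) = -3 + \left(2 o^{2} + o\right) = -3 + \left(o + 2 o^{2}\right) = -3 + o + 2 o^{2}$)
$n{\left(-8,-9 \right)} \left(I + z{\left(-8 \right)}\right) = 6 \left(-8\right) \left(6 - \left(11 - 128\right)\right) = - 48 \left(6 - -117\right) = - 48 \left(6 + 117\right) = \left(-48\right) 123 = -5904$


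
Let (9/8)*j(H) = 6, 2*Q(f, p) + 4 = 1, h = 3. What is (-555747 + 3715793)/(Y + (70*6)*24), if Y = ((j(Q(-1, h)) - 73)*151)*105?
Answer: -3160046/1062775 ≈ -2.9734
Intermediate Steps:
Q(f, p) = -3/2 (Q(f, p) = -2 + (½)*1 = -2 + ½ = -3/2)
j(H) = 16/3 (j(H) = (8/9)*6 = 16/3)
Y = -1072855 (Y = ((16/3 - 73)*151)*105 = -203/3*151*105 = -30653/3*105 = -1072855)
(-555747 + 3715793)/(Y + (70*6)*24) = (-555747 + 3715793)/(-1072855 + (70*6)*24) = 3160046/(-1072855 + 420*24) = 3160046/(-1072855 + 10080) = 3160046/(-1062775) = 3160046*(-1/1062775) = -3160046/1062775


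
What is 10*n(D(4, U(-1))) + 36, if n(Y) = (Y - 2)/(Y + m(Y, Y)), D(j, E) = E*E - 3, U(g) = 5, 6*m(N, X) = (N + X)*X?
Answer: 408/11 ≈ 37.091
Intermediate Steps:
m(N, X) = X*(N + X)/6 (m(N, X) = ((N + X)*X)/6 = (X*(N + X))/6 = X*(N + X)/6)
D(j, E) = -3 + E**2 (D(j, E) = E**2 - 3 = -3 + E**2)
n(Y) = (-2 + Y)/(Y + Y**2/3) (n(Y) = (Y - 2)/(Y + Y*(Y + Y)/6) = (-2 + Y)/(Y + Y*(2*Y)/6) = (-2 + Y)/(Y + Y**2/3))
10*n(D(4, U(-1))) + 36 = 10*(3*(-2 + (-3 + 5**2))/((-3 + 5**2)*(3 + (-3 + 5**2)))) + 36 = 10*(3*(-2 + (-3 + 25))/((-3 + 25)*(3 + (-3 + 25)))) + 36 = 10*(3*(-2 + 22)/(22*(3 + 22))) + 36 = 10*(3*(1/22)*20/25) + 36 = 10*(3*(1/22)*(1/25)*20) + 36 = 10*(6/55) + 36 = 12/11 + 36 = 408/11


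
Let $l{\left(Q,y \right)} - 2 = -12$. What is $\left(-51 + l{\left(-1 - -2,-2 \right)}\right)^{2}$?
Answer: $3721$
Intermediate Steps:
$l{\left(Q,y \right)} = -10$ ($l{\left(Q,y \right)} = 2 - 12 = -10$)
$\left(-51 + l{\left(-1 - -2,-2 \right)}\right)^{2} = \left(-51 - 10\right)^{2} = \left(-61\right)^{2} = 3721$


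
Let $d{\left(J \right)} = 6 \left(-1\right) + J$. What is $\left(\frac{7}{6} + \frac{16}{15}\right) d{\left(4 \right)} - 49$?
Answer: $- \frac{802}{15} \approx -53.467$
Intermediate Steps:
$d{\left(J \right)} = -6 + J$
$\left(\frac{7}{6} + \frac{16}{15}\right) d{\left(4 \right)} - 49 = \left(\frac{7}{6} + \frac{16}{15}\right) \left(-6 + 4\right) - 49 = \left(7 \cdot \frac{1}{6} + 16 \cdot \frac{1}{15}\right) \left(-2\right) - 49 = \left(\frac{7}{6} + \frac{16}{15}\right) \left(-2\right) - 49 = \frac{67}{30} \left(-2\right) - 49 = - \frac{67}{15} - 49 = - \frac{802}{15}$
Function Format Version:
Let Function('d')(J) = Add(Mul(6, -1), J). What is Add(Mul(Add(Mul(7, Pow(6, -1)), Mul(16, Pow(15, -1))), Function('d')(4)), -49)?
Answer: Rational(-802, 15) ≈ -53.467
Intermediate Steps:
Function('d')(J) = Add(-6, J)
Add(Mul(Add(Mul(7, Pow(6, -1)), Mul(16, Pow(15, -1))), Function('d')(4)), -49) = Add(Mul(Add(Mul(7, Pow(6, -1)), Mul(16, Pow(15, -1))), Add(-6, 4)), -49) = Add(Mul(Add(Mul(7, Rational(1, 6)), Mul(16, Rational(1, 15))), -2), -49) = Add(Mul(Add(Rational(7, 6), Rational(16, 15)), -2), -49) = Add(Mul(Rational(67, 30), -2), -49) = Add(Rational(-67, 15), -49) = Rational(-802, 15)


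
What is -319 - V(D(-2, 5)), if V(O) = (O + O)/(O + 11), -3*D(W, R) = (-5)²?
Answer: -1251/4 ≈ -312.75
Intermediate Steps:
D(W, R) = -25/3 (D(W, R) = -⅓*(-5)² = -⅓*25 = -25/3)
V(O) = 2*O/(11 + O) (V(O) = (2*O)/(11 + O) = 2*O/(11 + O))
-319 - V(D(-2, 5)) = -319 - 2*(-25)/(3*(11 - 25/3)) = -319 - 2*(-25)/(3*8/3) = -319 - 2*(-25)*3/(3*8) = -319 - 1*(-25/4) = -319 + 25/4 = -1251/4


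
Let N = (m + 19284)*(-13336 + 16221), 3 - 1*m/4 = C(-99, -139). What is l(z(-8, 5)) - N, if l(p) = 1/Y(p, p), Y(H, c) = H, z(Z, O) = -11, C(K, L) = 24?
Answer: -609312001/11 ≈ -5.5392e+7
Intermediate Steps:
m = -84 (m = 12 - 4*24 = 12 - 96 = -84)
N = 55392000 (N = (-84 + 19284)*(-13336 + 16221) = 19200*2885 = 55392000)
l(p) = 1/p
l(z(-8, 5)) - N = 1/(-11) - 1*55392000 = -1/11 - 55392000 = -609312001/11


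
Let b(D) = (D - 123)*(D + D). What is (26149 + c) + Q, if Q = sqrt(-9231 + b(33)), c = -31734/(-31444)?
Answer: 411130445/15722 + I*sqrt(15171) ≈ 26150.0 + 123.17*I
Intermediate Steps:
b(D) = 2*D*(-123 + D) (b(D) = (-123 + D)*(2*D) = 2*D*(-123 + D))
c = 15867/15722 (c = -31734*(-1/31444) = 15867/15722 ≈ 1.0092)
Q = I*sqrt(15171) (Q = sqrt(-9231 + 2*33*(-123 + 33)) = sqrt(-9231 + 2*33*(-90)) = sqrt(-9231 - 5940) = sqrt(-15171) = I*sqrt(15171) ≈ 123.17*I)
(26149 + c) + Q = (26149 + 15867/15722) + I*sqrt(15171) = 411130445/15722 + I*sqrt(15171)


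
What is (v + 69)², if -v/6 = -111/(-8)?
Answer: 3249/16 ≈ 203.06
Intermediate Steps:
v = -333/4 (v = -(-666)/(-8) = -(-666)*(-1)/8 = -6*111/8 = -333/4 ≈ -83.250)
(v + 69)² = (-333/4 + 69)² = (-57/4)² = 3249/16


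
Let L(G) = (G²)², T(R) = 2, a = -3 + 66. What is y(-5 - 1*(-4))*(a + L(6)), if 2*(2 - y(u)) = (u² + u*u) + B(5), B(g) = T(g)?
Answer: 0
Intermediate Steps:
a = 63
B(g) = 2
L(G) = G⁴
y(u) = 1 - u² (y(u) = 2 - ((u² + u*u) + 2)/2 = 2 - ((u² + u²) + 2)/2 = 2 - (2*u² + 2)/2 = 2 - (2 + 2*u²)/2 = 2 + (-1 - u²) = 1 - u²)
y(-5 - 1*(-4))*(a + L(6)) = (1 - (-5 - 1*(-4))²)*(63 + 6⁴) = (1 - (-5 + 4)²)*(63 + 1296) = (1 - 1*(-1)²)*1359 = (1 - 1*1)*1359 = (1 - 1)*1359 = 0*1359 = 0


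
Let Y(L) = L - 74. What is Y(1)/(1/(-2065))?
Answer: 150745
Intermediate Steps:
Y(L) = -74 + L
Y(1)/(1/(-2065)) = (-74 + 1)/(1/(-2065)) = -73/(-1/2065) = -73*(-2065) = 150745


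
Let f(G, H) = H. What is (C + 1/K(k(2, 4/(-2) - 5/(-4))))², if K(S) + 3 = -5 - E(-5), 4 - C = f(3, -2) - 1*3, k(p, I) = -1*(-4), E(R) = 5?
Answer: 13456/169 ≈ 79.621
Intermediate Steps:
k(p, I) = 4
C = 9 (C = 4 - (-2 - 1*3) = 4 - (-2 - 3) = 4 - 1*(-5) = 4 + 5 = 9)
K(S) = -13 (K(S) = -3 + (-5 - 1*5) = -3 + (-5 - 5) = -3 - 10 = -13)
(C + 1/K(k(2, 4/(-2) - 5/(-4))))² = (9 + 1/(-13))² = (9 - 1/13)² = (116/13)² = 13456/169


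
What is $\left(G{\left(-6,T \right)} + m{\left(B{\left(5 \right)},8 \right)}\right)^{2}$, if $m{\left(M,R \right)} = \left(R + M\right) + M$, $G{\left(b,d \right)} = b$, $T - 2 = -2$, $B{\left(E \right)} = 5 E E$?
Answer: $63504$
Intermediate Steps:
$B{\left(E \right)} = 5 E^{2}$
$T = 0$ ($T = 2 - 2 = 0$)
$m{\left(M,R \right)} = R + 2 M$ ($m{\left(M,R \right)} = \left(M + R\right) + M = R + 2 M$)
$\left(G{\left(-6,T \right)} + m{\left(B{\left(5 \right)},8 \right)}\right)^{2} = \left(-6 + \left(8 + 2 \cdot 5 \cdot 5^{2}\right)\right)^{2} = \left(-6 + \left(8 + 2 \cdot 5 \cdot 25\right)\right)^{2} = \left(-6 + \left(8 + 2 \cdot 125\right)\right)^{2} = \left(-6 + \left(8 + 250\right)\right)^{2} = \left(-6 + 258\right)^{2} = 252^{2} = 63504$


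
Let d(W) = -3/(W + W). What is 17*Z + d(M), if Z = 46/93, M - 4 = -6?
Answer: 3407/372 ≈ 9.1586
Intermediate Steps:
M = -2 (M = 4 - 6 = -2)
Z = 46/93 (Z = 46*(1/93) = 46/93 ≈ 0.49462)
d(W) = -3/(2*W) (d(W) = -3*1/(2*W) = -3/(2*W))
17*Z + d(M) = 17*(46/93) - 3/2/(-2) = 782/93 - 3/2*(-½) = 782/93 + ¾ = 3407/372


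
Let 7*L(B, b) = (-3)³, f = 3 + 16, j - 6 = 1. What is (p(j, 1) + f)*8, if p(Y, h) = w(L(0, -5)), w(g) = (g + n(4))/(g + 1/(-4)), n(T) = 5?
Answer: 17224/115 ≈ 149.77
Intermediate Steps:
j = 7 (j = 6 + 1 = 7)
f = 19
L(B, b) = -27/7 (L(B, b) = (⅐)*(-3)³ = (⅐)*(-27) = -27/7)
w(g) = (5 + g)/(-¼ + g) (w(g) = (g + 5)/(g + 1/(-4)) = (5 + g)/(g - ¼) = (5 + g)/(-¼ + g))
p(Y, h) = -32/115 (p(Y, h) = 4*(5 - 27/7)/(-1 + 4*(-27/7)) = 4*(8/7)/(-1 - 108/7) = 4*(8/7)/(-115/7) = 4*(-7/115)*(8/7) = -32/115)
(p(j, 1) + f)*8 = (-32/115 + 19)*8 = (2153/115)*8 = 17224/115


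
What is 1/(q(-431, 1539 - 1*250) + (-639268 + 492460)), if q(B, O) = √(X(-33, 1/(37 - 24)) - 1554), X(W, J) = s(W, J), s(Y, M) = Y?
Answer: -48936/7184196817 - 23*I*√3/21552590451 ≈ -6.8116e-6 - 1.8484e-9*I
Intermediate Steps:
X(W, J) = W
q(B, O) = 23*I*√3 (q(B, O) = √(-33 - 1554) = √(-1587) = 23*I*√3)
1/(q(-431, 1539 - 1*250) + (-639268 + 492460)) = 1/(23*I*√3 + (-639268 + 492460)) = 1/(23*I*√3 - 146808) = 1/(-146808 + 23*I*√3)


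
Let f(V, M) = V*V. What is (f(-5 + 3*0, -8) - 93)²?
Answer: 4624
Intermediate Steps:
f(V, M) = V²
(f(-5 + 3*0, -8) - 93)² = ((-5 + 3*0)² - 93)² = ((-5 + 0)² - 93)² = ((-5)² - 93)² = (25 - 93)² = (-68)² = 4624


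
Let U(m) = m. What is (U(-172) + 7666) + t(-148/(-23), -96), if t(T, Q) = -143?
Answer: 7351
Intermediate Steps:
(U(-172) + 7666) + t(-148/(-23), -96) = (-172 + 7666) - 143 = 7494 - 143 = 7351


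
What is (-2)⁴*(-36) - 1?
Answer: -577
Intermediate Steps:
(-2)⁴*(-36) - 1 = 16*(-36) - 1 = -576 - 1 = -577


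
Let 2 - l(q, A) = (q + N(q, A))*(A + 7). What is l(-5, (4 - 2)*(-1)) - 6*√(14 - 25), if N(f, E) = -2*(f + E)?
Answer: -43 - 6*I*√11 ≈ -43.0 - 19.9*I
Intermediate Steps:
N(f, E) = -2*E - 2*f (N(f, E) = -2*(E + f) = -2*E - 2*f)
l(q, A) = 2 - (7 + A)*(-q - 2*A) (l(q, A) = 2 - (q + (-2*A - 2*q))*(A + 7) = 2 - (-q - 2*A)*(7 + A) = 2 - (7 + A)*(-q - 2*A))
l(-5, (4 - 2)*(-1)) - 6*√(14 - 25) = (2 + 2*((4 - 2)*(-1))² + 7*(-5) + 14*((4 - 2)*(-1)) + ((4 - 2)*(-1))*(-5)) - 6*√(14 - 25) = (2 + 2*(2*(-1))² - 35 + 14*(2*(-1)) + (2*(-1))*(-5)) - 6*I*√11 = (2 + 2*(-2)² - 35 + 14*(-2) - 2*(-5)) - 6*I*√11 = (2 + 2*4 - 35 - 28 + 10) - 6*I*√11 = (2 + 8 - 35 - 28 + 10) - 6*I*√11 = -43 - 6*I*√11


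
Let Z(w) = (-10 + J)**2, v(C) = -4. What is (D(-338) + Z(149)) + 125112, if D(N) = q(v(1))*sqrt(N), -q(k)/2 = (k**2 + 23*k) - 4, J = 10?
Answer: 125112 + 2080*I*sqrt(2) ≈ 1.2511e+5 + 2941.6*I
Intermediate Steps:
Z(w) = 0 (Z(w) = (-10 + 10)**2 = 0**2 = 0)
q(k) = 8 - 46*k - 2*k**2 (q(k) = -2*((k**2 + 23*k) - 4) = -2*(-4 + k**2 + 23*k) = 8 - 46*k - 2*k**2)
D(N) = 160*sqrt(N) (D(N) = (8 - 46*(-4) - 2*(-4)**2)*sqrt(N) = (8 + 184 - 2*16)*sqrt(N) = (8 + 184 - 32)*sqrt(N) = 160*sqrt(N))
(D(-338) + Z(149)) + 125112 = (160*sqrt(-338) + 0) + 125112 = (160*(13*I*sqrt(2)) + 0) + 125112 = (2080*I*sqrt(2) + 0) + 125112 = 2080*I*sqrt(2) + 125112 = 125112 + 2080*I*sqrt(2)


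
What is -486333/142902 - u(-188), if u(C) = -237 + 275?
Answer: -657401/15878 ≈ -41.403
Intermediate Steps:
u(C) = 38
-486333/142902 - u(-188) = -486333/142902 - 1*38 = -486333*1/142902 - 38 = -54037/15878 - 38 = -657401/15878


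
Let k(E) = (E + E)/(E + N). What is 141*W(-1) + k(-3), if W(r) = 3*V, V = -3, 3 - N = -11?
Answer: -13965/11 ≈ -1269.5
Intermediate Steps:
N = 14 (N = 3 - 1*(-11) = 3 + 11 = 14)
k(E) = 2*E/(14 + E) (k(E) = (E + E)/(E + 14) = (2*E)/(14 + E) = 2*E/(14 + E))
W(r) = -9 (W(r) = 3*(-3) = -9)
141*W(-1) + k(-3) = 141*(-9) + 2*(-3)/(14 - 3) = -1269 + 2*(-3)/11 = -1269 + 2*(-3)*(1/11) = -1269 - 6/11 = -13965/11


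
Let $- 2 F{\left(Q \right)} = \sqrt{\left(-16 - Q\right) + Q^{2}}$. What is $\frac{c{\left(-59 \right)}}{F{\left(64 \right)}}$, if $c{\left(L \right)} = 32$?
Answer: $- \frac{16 \sqrt{251}}{251} \approx -1.0099$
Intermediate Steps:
$F{\left(Q \right)} = - \frac{\sqrt{-16 + Q^{2} - Q}}{2}$ ($F{\left(Q \right)} = - \frac{\sqrt{\left(-16 - Q\right) + Q^{2}}}{2} = - \frac{\sqrt{-16 + Q^{2} - Q}}{2}$)
$\frac{c{\left(-59 \right)}}{F{\left(64 \right)}} = \frac{32}{\left(- \frac{1}{2}\right) \sqrt{-16 + 64^{2} - 64}} = \frac{32}{\left(- \frac{1}{2}\right) \sqrt{-16 + 4096 - 64}} = \frac{32}{\left(- \frac{1}{2}\right) \sqrt{4016}} = \frac{32}{\left(- \frac{1}{2}\right) 4 \sqrt{251}} = \frac{32}{\left(-2\right) \sqrt{251}} = 32 \left(- \frac{\sqrt{251}}{502}\right) = - \frac{16 \sqrt{251}}{251}$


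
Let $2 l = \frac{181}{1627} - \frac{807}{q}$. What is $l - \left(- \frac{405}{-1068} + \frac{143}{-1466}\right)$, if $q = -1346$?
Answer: $\frac{5266857321}{71432623127} \approx 0.073732$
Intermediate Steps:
$l = \frac{1556615}{4379884}$ ($l = \frac{\frac{181}{1627} - \frac{807}{-1346}}{2} = \frac{181 \cdot \frac{1}{1627} - - \frac{807}{1346}}{2} = \frac{\frac{181}{1627} + \frac{807}{1346}}{2} = \frac{1}{2} \cdot \frac{1556615}{2189942} = \frac{1556615}{4379884} \approx 0.3554$)
$l - \left(- \frac{405}{-1068} + \frac{143}{-1466}\right) = \frac{1556615}{4379884} - \left(- \frac{405}{-1068} + \frac{143}{-1466}\right) = \frac{1556615}{4379884} - \left(\left(-405\right) \left(- \frac{1}{1068}\right) + 143 \left(- \frac{1}{1466}\right)\right) = \frac{1556615}{4379884} - \left(\frac{135}{356} - \frac{143}{1466}\right) = \frac{1556615}{4379884} - \frac{73501}{260948} = \frac{5266857321}{71432623127}$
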